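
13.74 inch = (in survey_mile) 0.0002169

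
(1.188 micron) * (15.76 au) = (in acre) 692.1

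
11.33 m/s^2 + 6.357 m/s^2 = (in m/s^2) 17.69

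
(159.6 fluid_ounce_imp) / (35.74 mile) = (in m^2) 7.884e-08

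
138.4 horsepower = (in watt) 1.032e+05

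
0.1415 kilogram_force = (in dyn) 1.388e+05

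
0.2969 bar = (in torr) 222.7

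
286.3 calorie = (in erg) 1.198e+10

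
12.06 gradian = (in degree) 10.85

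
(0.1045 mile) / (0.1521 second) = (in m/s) 1106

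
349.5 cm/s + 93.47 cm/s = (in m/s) 4.43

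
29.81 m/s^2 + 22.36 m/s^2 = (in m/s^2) 52.17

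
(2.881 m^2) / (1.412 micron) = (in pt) 5.784e+09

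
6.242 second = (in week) 1.032e-05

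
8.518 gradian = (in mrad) 133.8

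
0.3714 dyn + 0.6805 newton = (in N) 0.6805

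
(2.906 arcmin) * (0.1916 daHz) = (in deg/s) 0.0928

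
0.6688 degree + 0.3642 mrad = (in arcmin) 41.38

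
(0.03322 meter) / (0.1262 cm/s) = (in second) 26.32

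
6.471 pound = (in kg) 2.935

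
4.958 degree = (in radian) 0.08653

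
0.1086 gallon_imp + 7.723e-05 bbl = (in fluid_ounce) 17.11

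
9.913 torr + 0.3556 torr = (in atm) 0.01351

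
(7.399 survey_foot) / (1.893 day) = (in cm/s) 0.001379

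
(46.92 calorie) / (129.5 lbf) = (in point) 966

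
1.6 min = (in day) 0.001111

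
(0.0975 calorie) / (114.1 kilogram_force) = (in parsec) 1.182e-20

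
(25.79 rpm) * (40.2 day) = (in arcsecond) 1.935e+12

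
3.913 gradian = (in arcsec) 1.268e+04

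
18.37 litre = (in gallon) 4.853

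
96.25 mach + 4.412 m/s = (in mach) 96.26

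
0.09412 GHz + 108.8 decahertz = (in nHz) 9.412e+16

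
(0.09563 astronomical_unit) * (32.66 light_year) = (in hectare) 4.42e+23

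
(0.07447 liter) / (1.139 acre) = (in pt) 4.58e-05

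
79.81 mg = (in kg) 7.981e-05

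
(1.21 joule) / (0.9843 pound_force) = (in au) 1.847e-12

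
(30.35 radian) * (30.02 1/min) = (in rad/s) 15.19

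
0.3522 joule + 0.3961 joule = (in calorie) 0.1788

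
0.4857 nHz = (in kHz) 4.857e-13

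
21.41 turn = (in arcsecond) 2.775e+07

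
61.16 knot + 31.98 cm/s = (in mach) 0.09334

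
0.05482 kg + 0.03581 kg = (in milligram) 9.063e+04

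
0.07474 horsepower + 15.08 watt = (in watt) 70.81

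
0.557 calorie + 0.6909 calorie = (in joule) 5.221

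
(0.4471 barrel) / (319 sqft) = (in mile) 1.49e-06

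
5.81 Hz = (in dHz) 58.1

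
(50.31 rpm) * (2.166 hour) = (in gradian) 2.615e+06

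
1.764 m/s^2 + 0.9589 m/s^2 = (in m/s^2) 2.723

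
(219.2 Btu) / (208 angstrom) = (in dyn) 1.112e+18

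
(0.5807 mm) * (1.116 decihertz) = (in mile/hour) 0.000145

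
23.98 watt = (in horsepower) 0.03216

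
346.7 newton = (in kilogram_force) 35.35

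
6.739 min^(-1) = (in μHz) 1.123e+05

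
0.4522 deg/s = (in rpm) 0.07537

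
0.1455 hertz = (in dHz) 1.455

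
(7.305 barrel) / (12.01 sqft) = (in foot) 3.415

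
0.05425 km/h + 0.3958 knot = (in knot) 0.4251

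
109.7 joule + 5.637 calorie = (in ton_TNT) 3.186e-08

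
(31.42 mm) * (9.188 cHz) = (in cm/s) 0.2887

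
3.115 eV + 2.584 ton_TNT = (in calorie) 2.584e+09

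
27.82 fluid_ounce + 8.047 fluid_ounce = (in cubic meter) 0.001061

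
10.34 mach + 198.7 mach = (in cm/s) 7.118e+06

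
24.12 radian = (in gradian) 1536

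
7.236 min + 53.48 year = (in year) 53.48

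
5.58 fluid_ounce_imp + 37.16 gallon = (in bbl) 0.8858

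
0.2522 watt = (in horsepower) 0.0003382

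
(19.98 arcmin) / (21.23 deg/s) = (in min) 0.0002614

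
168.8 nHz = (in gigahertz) 1.688e-16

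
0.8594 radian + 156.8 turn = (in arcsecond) 2.034e+08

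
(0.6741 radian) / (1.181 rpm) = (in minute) 0.09084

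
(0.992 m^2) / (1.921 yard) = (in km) 0.0005647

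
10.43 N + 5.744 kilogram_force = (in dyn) 6.676e+06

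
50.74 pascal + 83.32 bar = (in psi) 1208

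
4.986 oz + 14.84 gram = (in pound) 0.3443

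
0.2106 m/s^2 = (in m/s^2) 0.2106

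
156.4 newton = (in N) 156.4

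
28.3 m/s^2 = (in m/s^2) 28.3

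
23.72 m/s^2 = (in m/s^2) 23.72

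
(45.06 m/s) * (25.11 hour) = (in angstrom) 4.073e+16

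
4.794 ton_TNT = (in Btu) 1.901e+07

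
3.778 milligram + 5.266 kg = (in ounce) 185.8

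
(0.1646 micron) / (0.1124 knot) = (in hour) 7.907e-10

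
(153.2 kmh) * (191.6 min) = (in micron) 4.892e+11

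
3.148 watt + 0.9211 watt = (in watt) 4.069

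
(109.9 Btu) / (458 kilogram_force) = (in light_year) 2.729e-15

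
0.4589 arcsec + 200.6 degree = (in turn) 0.5572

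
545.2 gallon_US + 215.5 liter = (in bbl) 14.34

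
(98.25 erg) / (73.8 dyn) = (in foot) 0.04368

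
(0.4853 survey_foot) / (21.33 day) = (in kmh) 2.89e-07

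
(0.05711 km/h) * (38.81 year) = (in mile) 1.206e+04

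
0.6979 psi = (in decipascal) 4.812e+04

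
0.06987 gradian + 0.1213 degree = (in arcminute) 11.05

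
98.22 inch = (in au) 1.668e-11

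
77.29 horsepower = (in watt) 5.764e+04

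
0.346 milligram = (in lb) 7.628e-07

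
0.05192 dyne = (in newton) 5.192e-07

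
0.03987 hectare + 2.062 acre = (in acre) 2.161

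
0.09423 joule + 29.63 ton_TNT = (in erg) 1.24e+18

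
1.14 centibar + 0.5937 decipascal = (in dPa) 1.14e+04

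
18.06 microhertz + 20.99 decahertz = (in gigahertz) 2.099e-07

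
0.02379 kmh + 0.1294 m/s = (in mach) 0.0003994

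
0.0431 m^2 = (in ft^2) 0.4639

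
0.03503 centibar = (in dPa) 350.3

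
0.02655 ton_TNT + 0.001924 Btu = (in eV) 6.933e+26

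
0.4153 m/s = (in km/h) 1.495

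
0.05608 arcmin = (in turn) 2.596e-06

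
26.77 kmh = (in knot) 14.45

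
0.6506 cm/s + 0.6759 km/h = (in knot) 0.3776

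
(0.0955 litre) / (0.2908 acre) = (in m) 8.115e-08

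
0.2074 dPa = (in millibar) 0.0002074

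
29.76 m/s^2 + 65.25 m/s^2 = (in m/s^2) 95.01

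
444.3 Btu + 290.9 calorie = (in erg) 4.7e+12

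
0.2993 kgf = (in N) 2.935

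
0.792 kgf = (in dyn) 7.767e+05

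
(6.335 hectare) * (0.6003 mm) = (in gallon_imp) 8365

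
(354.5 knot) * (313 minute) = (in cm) 3.425e+08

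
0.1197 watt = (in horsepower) 0.0001605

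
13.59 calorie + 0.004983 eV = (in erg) 5.686e+08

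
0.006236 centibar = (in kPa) 0.006236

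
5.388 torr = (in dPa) 7183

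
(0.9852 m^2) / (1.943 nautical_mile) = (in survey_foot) 0.0008982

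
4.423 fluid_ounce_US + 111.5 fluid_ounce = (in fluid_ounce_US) 115.9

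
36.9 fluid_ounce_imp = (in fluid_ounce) 35.45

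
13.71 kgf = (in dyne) 1.344e+07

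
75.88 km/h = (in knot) 40.97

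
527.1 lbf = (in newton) 2345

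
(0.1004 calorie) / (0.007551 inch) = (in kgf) 223.3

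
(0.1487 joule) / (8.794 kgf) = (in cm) 0.1724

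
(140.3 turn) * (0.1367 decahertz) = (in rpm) 1.151e+04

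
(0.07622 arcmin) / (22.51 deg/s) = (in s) 5.643e-05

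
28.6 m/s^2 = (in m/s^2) 28.6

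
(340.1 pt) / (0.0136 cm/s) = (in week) 0.001459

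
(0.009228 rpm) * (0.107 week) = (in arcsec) 1.29e+07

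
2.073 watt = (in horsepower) 0.00278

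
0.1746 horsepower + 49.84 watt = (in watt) 180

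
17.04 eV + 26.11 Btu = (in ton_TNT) 6.584e-06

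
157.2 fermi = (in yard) 1.719e-13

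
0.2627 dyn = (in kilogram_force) 2.679e-07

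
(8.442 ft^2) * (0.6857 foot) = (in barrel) 1.031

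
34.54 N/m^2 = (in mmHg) 0.2591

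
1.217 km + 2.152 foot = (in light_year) 1.287e-13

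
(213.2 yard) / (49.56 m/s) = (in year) 1.247e-07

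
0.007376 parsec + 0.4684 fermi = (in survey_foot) 7.467e+14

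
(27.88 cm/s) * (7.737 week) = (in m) 1.305e+06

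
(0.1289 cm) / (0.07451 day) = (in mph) 4.479e-07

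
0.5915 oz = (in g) 16.77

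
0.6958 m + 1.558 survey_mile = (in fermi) 2.508e+18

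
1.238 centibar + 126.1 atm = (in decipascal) 1.278e+08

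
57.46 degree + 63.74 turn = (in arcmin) 1.38e+06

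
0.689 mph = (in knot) 0.5987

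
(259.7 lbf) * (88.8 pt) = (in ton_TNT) 8.649e-09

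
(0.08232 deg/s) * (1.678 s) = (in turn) 0.0003837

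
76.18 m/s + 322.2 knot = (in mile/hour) 541.2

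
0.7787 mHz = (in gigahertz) 7.787e-13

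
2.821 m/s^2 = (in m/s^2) 2.821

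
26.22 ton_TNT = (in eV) 6.847e+29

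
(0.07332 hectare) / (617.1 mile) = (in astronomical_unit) 4.935e-15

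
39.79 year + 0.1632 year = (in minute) 2.1e+07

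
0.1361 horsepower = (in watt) 101.5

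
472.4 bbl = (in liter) 7.511e+04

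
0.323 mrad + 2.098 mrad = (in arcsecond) 499.4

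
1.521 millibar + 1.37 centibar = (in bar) 0.01522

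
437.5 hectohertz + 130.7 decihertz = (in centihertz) 4.376e+06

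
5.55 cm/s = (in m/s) 0.0555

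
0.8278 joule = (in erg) 8.278e+06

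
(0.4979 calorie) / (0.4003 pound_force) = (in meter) 1.17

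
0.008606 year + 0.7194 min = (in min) 4524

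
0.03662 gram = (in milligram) 36.62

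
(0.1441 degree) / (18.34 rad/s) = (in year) 4.348e-12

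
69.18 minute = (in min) 69.18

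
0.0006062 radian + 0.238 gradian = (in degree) 0.2489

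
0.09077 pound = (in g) 41.17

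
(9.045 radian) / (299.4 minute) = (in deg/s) 0.02885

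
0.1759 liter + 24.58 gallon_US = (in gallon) 24.63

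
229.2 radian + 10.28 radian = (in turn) 38.11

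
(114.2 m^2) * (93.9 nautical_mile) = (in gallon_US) 5.246e+09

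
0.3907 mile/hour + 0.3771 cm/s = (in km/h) 0.6423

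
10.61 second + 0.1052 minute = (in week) 2.798e-05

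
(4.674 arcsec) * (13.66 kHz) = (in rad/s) 0.3095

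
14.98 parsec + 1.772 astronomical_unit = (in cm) 4.622e+19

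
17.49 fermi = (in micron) 1.749e-08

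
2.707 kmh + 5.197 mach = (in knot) 3441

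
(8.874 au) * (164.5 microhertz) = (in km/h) 7.862e+08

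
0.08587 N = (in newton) 0.08587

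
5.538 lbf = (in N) 24.63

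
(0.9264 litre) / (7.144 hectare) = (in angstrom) 129.7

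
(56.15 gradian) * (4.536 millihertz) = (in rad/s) 0.004001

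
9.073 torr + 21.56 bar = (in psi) 312.9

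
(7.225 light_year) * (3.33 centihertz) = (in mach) 6.685e+12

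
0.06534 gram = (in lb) 0.0001441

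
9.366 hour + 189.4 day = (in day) 189.8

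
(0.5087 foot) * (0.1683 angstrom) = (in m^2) 2.61e-12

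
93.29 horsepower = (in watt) 6.957e+04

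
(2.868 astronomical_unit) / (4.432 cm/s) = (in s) 9.681e+12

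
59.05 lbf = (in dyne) 2.627e+07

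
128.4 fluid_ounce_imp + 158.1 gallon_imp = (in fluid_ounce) 2.443e+04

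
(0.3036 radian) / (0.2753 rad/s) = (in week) 1.823e-06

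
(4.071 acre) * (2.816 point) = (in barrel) 102.9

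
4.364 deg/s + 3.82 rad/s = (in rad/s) 3.896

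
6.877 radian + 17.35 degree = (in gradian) 457.1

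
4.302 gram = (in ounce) 0.1517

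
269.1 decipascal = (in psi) 0.003903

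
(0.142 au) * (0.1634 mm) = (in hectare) 347.1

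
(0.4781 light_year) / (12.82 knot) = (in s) 6.858e+14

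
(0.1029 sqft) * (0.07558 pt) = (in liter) 0.0002549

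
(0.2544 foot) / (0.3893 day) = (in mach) 6.77e-09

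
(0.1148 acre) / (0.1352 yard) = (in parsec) 1.218e-13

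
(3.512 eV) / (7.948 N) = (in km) 7.08e-23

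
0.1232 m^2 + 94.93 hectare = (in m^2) 9.493e+05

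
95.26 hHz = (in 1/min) 5.716e+05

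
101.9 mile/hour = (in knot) 88.55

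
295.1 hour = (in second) 1.062e+06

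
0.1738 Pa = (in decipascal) 1.738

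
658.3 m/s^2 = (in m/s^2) 658.3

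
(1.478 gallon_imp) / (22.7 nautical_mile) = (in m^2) 1.598e-07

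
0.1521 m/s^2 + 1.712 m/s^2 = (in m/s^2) 1.864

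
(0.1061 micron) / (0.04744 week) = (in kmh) 1.331e-11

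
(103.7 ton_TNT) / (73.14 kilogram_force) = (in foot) 1.985e+09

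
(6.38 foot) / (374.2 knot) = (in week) 1.67e-08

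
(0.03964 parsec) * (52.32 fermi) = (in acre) 0.01581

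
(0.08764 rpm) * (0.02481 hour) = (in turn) 0.1305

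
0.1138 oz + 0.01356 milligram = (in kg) 0.003226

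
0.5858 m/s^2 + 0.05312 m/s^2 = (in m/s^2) 0.6389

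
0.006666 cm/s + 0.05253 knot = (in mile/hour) 0.0606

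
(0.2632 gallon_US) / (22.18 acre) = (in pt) 3.146e-05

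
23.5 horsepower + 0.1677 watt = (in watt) 1.752e+04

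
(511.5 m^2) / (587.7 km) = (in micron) 870.3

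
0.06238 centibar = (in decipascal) 623.8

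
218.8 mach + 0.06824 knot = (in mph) 1.667e+05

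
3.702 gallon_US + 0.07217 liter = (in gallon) 3.721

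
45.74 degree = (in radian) 0.7983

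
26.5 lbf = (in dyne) 1.179e+07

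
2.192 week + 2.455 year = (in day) 911.4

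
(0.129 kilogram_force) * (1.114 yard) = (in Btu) 0.001221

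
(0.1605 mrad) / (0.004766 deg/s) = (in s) 1.929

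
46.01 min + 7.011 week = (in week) 7.016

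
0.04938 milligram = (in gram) 4.938e-05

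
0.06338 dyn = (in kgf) 6.463e-08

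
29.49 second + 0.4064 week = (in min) 4097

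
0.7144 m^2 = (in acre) 0.0001765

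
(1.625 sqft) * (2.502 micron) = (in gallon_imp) 8.309e-05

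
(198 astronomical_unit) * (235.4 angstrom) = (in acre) 172.3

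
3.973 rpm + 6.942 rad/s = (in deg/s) 421.6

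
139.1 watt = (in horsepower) 0.1865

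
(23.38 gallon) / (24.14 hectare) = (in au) 2.451e-18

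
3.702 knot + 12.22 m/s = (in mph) 31.6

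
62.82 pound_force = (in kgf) 28.49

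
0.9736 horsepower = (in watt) 726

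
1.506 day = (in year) 0.004126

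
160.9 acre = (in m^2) 6.511e+05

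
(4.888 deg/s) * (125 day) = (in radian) 9.214e+05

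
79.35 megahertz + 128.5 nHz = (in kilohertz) 7.935e+04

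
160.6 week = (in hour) 2.698e+04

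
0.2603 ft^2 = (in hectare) 2.418e-06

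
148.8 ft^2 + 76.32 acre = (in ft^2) 3.325e+06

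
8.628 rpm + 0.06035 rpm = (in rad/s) 0.9098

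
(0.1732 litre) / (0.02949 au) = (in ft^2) 4.226e-13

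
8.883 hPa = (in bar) 0.008883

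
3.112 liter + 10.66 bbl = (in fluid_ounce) 5.741e+04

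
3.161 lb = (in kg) 1.434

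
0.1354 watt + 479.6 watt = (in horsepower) 0.6433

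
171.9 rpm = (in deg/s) 1031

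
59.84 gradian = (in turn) 0.1496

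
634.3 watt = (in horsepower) 0.8506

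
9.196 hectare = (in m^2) 9.196e+04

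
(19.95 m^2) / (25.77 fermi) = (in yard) 8.466e+14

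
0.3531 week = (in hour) 59.32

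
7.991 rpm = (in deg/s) 47.95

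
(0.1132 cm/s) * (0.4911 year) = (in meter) 1.753e+04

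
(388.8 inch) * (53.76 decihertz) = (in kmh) 191.1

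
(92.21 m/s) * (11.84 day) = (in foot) 3.095e+08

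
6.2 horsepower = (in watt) 4623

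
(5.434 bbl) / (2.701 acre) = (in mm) 0.07904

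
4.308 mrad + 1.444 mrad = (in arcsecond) 1186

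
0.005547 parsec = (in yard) 1.872e+14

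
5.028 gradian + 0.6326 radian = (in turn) 0.1133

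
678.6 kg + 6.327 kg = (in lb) 1510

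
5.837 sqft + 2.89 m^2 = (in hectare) 0.0003432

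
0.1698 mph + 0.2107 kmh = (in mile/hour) 0.3007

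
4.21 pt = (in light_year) 1.57e-19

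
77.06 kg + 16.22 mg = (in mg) 7.706e+07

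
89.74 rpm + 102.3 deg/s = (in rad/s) 11.18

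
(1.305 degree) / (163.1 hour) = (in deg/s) 2.223e-06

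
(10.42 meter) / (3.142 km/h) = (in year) 3.786e-07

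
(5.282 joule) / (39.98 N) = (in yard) 0.1445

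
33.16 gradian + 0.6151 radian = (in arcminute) 3905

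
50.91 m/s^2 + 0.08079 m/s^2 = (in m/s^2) 50.99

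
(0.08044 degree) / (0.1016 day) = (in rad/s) 1.599e-07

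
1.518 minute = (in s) 91.08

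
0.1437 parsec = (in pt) 1.257e+19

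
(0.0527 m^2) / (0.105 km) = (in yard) 0.0005489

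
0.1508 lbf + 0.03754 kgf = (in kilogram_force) 0.1059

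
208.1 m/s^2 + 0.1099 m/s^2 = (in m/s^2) 208.2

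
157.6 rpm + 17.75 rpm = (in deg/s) 1052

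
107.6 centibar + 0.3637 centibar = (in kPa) 108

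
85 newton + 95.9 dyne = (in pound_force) 19.11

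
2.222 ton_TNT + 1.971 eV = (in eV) 5.803e+28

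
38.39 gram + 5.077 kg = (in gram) 5115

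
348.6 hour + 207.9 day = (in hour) 5338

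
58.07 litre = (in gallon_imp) 12.77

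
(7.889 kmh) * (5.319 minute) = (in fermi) 6.994e+17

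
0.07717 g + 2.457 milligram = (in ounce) 0.002809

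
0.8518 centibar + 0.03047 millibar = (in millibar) 8.548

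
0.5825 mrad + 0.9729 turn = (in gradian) 389.2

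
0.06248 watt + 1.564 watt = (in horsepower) 0.002181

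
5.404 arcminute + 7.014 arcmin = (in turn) 0.0005749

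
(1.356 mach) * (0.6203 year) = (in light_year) 9.547e-07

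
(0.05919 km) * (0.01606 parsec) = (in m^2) 2.933e+16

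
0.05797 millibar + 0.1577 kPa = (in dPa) 1635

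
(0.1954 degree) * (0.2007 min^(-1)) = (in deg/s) 0.0006536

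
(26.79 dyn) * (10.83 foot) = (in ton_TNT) 2.114e-13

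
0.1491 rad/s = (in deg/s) 8.543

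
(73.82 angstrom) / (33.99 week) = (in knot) 6.98e-16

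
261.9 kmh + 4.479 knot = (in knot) 145.9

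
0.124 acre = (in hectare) 0.05018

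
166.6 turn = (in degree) 5.998e+04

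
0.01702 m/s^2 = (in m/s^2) 0.01702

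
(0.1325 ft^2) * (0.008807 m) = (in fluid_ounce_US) 3.666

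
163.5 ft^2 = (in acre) 0.003753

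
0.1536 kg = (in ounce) 5.418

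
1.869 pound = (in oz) 29.9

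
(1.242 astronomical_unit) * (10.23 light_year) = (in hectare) 1.798e+24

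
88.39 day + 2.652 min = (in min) 1.273e+05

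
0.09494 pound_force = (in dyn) 4.223e+04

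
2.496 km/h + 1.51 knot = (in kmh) 5.293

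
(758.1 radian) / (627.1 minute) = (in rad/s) 0.02015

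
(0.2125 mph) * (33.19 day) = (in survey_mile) 169.3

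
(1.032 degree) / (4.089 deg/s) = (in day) 2.921e-06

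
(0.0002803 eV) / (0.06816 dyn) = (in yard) 7.206e-17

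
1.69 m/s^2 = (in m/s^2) 1.69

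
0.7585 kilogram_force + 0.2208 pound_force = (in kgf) 0.8587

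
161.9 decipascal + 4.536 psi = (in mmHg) 234.7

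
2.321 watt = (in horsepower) 0.003113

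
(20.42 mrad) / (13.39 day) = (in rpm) 1.686e-07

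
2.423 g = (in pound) 0.005342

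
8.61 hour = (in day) 0.3587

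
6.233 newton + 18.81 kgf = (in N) 190.7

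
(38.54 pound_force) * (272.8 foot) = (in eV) 8.897e+22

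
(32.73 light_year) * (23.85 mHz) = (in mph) 1.652e+16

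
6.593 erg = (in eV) 4.115e+12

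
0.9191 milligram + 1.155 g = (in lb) 0.002548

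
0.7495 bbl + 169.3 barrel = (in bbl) 170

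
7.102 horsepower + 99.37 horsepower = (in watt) 7.94e+04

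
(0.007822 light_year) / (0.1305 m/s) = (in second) 5.671e+14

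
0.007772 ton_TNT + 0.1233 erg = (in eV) 2.03e+26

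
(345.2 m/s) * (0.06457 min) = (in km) 1.337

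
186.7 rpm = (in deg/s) 1120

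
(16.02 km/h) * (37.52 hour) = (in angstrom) 6.011e+15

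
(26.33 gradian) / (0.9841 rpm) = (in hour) 0.001115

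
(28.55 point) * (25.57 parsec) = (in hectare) 7.947e+11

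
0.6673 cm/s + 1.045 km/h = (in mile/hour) 0.6643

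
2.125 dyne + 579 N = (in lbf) 130.2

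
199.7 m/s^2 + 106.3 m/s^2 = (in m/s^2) 306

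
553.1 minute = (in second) 3.319e+04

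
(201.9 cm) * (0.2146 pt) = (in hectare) 1.529e-08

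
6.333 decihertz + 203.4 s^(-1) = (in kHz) 0.204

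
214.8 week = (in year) 4.119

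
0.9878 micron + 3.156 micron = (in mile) 2.575e-09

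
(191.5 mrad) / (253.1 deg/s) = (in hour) 1.204e-05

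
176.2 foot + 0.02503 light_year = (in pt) 6.713e+17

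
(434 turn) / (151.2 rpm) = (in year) 5.461e-06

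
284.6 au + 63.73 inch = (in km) 4.258e+10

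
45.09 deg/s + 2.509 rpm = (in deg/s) 60.14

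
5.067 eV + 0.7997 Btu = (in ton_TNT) 2.017e-07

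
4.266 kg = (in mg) 4.266e+06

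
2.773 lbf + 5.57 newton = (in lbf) 4.025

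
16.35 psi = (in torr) 845.5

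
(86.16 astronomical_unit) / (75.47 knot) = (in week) 5.489e+05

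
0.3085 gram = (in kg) 0.0003085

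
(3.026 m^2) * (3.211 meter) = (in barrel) 61.11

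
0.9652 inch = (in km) 2.452e-05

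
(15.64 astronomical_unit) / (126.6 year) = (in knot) 1139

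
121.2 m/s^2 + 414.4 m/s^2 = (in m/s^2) 535.6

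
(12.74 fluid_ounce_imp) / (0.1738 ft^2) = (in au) 1.499e-13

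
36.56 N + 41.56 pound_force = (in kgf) 22.58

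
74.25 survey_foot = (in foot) 74.25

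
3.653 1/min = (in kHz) 6.088e-05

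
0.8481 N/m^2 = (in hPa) 0.008481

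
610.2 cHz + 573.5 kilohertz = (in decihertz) 5.735e+06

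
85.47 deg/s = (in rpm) 14.25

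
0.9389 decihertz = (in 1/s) 0.09389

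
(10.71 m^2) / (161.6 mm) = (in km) 0.06627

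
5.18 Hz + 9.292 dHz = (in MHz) 6.109e-06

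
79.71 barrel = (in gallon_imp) 2788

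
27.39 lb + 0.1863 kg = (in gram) 1.261e+04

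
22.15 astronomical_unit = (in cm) 3.314e+14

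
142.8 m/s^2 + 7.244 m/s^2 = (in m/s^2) 150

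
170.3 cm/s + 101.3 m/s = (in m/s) 103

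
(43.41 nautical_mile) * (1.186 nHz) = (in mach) 2.8e-07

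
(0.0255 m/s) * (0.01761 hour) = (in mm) 1617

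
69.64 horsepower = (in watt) 5.193e+04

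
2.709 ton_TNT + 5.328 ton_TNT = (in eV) 2.099e+29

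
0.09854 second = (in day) 1.141e-06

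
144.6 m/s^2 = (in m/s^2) 144.6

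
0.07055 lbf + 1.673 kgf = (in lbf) 3.759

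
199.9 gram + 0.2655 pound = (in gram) 320.3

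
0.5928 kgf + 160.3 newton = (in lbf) 37.34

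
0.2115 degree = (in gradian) 0.235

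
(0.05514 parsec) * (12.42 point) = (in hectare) 7.455e+08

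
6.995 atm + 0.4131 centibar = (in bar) 7.092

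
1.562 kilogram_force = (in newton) 15.32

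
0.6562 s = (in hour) 0.0001823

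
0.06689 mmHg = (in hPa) 0.08918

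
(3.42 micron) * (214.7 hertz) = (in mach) 2.156e-06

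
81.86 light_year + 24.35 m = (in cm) 7.745e+19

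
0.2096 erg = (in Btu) 1.987e-11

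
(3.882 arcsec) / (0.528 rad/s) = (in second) 3.564e-05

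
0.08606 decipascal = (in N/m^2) 0.008606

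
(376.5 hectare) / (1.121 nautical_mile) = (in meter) 1814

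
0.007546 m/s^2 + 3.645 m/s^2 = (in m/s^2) 3.653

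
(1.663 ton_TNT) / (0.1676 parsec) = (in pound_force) 3.025e-07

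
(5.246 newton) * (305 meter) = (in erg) 1.6e+10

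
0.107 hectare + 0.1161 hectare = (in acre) 0.5513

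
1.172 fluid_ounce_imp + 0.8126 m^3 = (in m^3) 0.8126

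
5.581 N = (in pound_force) 1.255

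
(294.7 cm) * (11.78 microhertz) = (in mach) 1.02e-07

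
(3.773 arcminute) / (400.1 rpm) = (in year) 8.306e-13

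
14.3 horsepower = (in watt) 1.066e+04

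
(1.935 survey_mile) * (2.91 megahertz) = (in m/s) 9.062e+09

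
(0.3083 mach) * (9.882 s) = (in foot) 3403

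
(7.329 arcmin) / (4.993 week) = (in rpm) 6.742e-09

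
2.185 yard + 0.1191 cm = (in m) 1.999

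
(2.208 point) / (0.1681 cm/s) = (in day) 5.363e-06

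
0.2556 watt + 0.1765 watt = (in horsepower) 0.0005795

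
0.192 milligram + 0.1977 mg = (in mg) 0.3897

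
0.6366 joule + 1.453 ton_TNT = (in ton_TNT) 1.453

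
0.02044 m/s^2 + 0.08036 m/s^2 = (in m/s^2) 0.1008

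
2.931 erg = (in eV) 1.829e+12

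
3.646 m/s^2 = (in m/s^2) 3.646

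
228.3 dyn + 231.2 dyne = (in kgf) 0.0004686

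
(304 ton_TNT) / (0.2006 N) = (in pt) 1.797e+16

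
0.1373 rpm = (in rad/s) 0.01438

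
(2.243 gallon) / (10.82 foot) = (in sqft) 0.02771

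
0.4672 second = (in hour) 0.0001298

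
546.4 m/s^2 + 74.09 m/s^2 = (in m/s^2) 620.5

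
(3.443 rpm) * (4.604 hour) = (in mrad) 5.976e+06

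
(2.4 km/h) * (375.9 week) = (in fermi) 1.516e+23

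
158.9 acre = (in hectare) 64.3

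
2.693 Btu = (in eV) 1.773e+22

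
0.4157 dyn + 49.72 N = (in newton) 49.72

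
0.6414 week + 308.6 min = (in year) 0.01289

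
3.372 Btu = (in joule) 3558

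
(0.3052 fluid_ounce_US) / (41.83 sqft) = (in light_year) 2.455e-22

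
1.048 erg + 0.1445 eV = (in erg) 1.048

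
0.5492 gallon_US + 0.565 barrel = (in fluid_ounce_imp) 3235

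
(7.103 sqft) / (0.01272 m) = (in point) 1.471e+05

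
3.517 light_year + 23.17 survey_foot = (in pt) 9.432e+19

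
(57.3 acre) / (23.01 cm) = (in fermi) 1.008e+21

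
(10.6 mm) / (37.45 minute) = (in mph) 1.055e-05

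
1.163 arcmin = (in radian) 0.0003383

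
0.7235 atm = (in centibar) 73.31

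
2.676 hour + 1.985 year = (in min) 1.043e+06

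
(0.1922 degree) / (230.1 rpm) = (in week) 2.302e-10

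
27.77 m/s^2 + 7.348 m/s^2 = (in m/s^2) 35.12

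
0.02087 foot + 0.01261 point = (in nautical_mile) 3.437e-06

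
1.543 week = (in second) 9.332e+05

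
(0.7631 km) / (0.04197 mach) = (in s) 53.4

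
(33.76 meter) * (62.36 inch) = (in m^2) 53.47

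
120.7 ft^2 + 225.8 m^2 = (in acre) 0.05857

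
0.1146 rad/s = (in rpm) 1.094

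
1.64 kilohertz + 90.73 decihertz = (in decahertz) 164.9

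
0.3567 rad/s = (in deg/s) 20.44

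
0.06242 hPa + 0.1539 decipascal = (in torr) 0.04693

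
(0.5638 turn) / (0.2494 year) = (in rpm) 4.301e-06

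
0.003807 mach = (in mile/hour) 2.9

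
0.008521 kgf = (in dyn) 8356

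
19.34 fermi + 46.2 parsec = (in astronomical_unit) 9.529e+06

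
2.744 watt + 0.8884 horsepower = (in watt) 665.2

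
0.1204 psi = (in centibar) 0.8301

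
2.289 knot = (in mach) 0.003458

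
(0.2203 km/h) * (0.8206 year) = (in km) 1584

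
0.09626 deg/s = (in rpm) 0.01604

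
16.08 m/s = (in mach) 0.04722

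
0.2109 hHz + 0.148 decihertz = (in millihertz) 2.11e+04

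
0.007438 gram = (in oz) 0.0002624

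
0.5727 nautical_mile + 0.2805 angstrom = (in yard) 1160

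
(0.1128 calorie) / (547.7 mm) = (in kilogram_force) 0.08787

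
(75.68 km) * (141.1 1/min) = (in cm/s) 1.78e+07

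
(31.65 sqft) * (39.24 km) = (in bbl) 7.257e+05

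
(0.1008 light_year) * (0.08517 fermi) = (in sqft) 0.8743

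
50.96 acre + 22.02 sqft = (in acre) 50.96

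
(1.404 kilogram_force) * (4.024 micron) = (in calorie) 1.324e-05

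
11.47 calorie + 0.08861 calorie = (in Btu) 0.04584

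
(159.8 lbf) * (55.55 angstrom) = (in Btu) 3.743e-09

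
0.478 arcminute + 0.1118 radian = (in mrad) 111.9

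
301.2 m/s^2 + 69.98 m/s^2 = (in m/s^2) 371.2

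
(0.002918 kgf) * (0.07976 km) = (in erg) 2.282e+07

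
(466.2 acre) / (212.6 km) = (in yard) 9.705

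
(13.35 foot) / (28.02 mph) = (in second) 0.3248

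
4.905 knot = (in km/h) 9.084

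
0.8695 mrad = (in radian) 0.0008695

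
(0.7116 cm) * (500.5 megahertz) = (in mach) 1.046e+04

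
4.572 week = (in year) 0.08768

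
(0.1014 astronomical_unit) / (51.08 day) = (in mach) 10.09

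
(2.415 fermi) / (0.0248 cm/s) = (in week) 1.61e-17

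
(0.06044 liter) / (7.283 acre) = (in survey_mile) 1.274e-12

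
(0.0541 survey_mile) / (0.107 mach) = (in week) 3.951e-06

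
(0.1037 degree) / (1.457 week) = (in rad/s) 2.054e-09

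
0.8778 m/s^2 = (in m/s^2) 0.8778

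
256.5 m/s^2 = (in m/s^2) 256.5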